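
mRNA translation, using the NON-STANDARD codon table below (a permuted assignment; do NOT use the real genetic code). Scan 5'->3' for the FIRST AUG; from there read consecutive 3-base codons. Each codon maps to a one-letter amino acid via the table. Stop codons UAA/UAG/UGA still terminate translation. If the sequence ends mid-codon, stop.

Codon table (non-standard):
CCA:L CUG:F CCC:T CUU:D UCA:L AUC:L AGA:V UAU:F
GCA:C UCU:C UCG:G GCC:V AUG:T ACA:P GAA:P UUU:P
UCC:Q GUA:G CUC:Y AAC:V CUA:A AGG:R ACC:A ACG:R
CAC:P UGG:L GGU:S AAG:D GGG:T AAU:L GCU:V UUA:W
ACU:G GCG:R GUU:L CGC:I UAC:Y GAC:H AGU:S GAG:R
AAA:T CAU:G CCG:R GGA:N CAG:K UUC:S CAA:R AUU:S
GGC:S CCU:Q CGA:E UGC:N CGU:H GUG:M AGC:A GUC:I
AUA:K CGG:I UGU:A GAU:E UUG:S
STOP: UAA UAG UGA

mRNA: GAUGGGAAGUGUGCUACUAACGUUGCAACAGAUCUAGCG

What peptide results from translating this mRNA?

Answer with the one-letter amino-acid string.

start AUG at pos 1
pos 1: AUG -> T; peptide=T
pos 4: GGA -> N; peptide=TN
pos 7: AGU -> S; peptide=TNS
pos 10: GUG -> M; peptide=TNSM
pos 13: CUA -> A; peptide=TNSMA
pos 16: CUA -> A; peptide=TNSMAA
pos 19: ACG -> R; peptide=TNSMAAR
pos 22: UUG -> S; peptide=TNSMAARS
pos 25: CAA -> R; peptide=TNSMAARSR
pos 28: CAG -> K; peptide=TNSMAARSRK
pos 31: AUC -> L; peptide=TNSMAARSRKL
pos 34: UAG -> STOP

Answer: TNSMAARSRKL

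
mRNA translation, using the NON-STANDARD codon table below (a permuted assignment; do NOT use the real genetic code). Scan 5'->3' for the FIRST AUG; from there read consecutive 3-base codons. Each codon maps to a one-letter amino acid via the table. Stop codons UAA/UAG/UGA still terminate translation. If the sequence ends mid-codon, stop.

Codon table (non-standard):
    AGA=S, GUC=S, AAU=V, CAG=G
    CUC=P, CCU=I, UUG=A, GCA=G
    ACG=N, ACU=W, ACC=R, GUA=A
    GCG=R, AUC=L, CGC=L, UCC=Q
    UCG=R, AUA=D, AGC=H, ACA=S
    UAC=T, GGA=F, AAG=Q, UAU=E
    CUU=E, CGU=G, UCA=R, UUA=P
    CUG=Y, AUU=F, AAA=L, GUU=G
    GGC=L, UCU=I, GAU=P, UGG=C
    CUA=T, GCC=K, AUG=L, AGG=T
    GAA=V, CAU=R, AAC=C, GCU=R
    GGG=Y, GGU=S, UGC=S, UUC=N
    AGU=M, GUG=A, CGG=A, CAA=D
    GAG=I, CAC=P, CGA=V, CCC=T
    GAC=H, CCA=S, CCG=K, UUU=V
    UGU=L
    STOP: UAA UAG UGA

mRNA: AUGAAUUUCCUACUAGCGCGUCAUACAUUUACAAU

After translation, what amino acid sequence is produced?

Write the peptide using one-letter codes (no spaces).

start AUG at pos 0
pos 0: AUG -> L; peptide=L
pos 3: AAU -> V; peptide=LV
pos 6: UUC -> N; peptide=LVN
pos 9: CUA -> T; peptide=LVNT
pos 12: CUA -> T; peptide=LVNTT
pos 15: GCG -> R; peptide=LVNTTR
pos 18: CGU -> G; peptide=LVNTTRG
pos 21: CAU -> R; peptide=LVNTTRGR
pos 24: ACA -> S; peptide=LVNTTRGRS
pos 27: UUU -> V; peptide=LVNTTRGRSV
pos 30: ACA -> S; peptide=LVNTTRGRSVS
pos 33: only 2 nt remain (<3), stop (end of mRNA)

Answer: LVNTTRGRSVS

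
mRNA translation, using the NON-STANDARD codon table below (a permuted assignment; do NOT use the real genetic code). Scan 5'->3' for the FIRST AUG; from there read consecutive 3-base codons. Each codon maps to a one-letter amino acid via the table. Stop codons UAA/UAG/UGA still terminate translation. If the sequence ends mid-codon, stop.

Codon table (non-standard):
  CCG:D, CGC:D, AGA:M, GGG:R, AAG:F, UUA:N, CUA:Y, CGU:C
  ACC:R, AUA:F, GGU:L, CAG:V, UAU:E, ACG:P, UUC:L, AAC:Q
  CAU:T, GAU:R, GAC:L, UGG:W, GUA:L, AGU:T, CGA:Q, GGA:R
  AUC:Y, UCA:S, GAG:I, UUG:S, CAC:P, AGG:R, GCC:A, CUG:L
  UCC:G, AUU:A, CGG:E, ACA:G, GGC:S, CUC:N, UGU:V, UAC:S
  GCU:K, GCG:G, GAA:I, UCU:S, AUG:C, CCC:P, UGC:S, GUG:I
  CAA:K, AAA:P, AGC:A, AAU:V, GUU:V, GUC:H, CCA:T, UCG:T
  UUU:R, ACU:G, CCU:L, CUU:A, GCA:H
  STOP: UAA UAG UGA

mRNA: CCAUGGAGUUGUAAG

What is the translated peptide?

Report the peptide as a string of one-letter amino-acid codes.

Answer: CIS

Derivation:
start AUG at pos 2
pos 2: AUG -> C; peptide=C
pos 5: GAG -> I; peptide=CI
pos 8: UUG -> S; peptide=CIS
pos 11: UAA -> STOP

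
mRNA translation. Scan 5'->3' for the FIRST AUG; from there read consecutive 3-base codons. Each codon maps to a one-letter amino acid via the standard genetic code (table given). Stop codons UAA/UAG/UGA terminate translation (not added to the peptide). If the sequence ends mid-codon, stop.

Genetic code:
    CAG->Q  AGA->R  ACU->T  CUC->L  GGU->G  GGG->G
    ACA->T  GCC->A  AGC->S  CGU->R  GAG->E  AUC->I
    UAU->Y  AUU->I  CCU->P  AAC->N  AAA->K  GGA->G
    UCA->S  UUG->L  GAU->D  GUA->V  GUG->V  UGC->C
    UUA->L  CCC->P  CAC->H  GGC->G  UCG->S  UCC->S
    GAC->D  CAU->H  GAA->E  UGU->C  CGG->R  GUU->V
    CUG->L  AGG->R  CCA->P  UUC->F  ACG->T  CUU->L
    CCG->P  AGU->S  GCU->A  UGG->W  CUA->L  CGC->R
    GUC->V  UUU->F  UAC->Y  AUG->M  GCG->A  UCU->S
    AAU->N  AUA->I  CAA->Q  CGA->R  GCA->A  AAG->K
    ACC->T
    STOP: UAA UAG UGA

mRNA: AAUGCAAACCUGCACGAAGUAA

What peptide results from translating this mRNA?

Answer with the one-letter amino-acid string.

Answer: MQTCTK

Derivation:
start AUG at pos 1
pos 1: AUG -> M; peptide=M
pos 4: CAA -> Q; peptide=MQ
pos 7: ACC -> T; peptide=MQT
pos 10: UGC -> C; peptide=MQTC
pos 13: ACG -> T; peptide=MQTCT
pos 16: AAG -> K; peptide=MQTCTK
pos 19: UAA -> STOP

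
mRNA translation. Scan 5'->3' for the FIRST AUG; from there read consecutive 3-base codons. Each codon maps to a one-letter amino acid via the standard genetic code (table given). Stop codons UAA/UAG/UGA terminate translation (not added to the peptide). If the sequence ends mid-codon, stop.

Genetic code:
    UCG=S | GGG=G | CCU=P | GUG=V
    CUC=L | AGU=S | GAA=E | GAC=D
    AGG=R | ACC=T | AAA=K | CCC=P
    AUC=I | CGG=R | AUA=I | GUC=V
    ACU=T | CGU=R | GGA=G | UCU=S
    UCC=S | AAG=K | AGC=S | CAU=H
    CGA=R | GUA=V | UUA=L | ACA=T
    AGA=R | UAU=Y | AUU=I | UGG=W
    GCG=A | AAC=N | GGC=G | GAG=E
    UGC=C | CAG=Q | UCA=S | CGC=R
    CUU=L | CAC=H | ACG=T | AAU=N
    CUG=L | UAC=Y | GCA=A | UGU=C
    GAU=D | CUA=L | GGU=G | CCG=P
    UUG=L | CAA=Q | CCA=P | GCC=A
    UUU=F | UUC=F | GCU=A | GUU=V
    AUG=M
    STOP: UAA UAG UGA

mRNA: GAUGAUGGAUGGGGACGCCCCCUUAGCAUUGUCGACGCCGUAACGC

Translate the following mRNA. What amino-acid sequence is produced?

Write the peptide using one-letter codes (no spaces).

start AUG at pos 1
pos 1: AUG -> M; peptide=M
pos 4: AUG -> M; peptide=MM
pos 7: GAU -> D; peptide=MMD
pos 10: GGG -> G; peptide=MMDG
pos 13: GAC -> D; peptide=MMDGD
pos 16: GCC -> A; peptide=MMDGDA
pos 19: CCC -> P; peptide=MMDGDAP
pos 22: UUA -> L; peptide=MMDGDAPL
pos 25: GCA -> A; peptide=MMDGDAPLA
pos 28: UUG -> L; peptide=MMDGDAPLAL
pos 31: UCG -> S; peptide=MMDGDAPLALS
pos 34: ACG -> T; peptide=MMDGDAPLALST
pos 37: CCG -> P; peptide=MMDGDAPLALSTP
pos 40: UAA -> STOP

Answer: MMDGDAPLALSTP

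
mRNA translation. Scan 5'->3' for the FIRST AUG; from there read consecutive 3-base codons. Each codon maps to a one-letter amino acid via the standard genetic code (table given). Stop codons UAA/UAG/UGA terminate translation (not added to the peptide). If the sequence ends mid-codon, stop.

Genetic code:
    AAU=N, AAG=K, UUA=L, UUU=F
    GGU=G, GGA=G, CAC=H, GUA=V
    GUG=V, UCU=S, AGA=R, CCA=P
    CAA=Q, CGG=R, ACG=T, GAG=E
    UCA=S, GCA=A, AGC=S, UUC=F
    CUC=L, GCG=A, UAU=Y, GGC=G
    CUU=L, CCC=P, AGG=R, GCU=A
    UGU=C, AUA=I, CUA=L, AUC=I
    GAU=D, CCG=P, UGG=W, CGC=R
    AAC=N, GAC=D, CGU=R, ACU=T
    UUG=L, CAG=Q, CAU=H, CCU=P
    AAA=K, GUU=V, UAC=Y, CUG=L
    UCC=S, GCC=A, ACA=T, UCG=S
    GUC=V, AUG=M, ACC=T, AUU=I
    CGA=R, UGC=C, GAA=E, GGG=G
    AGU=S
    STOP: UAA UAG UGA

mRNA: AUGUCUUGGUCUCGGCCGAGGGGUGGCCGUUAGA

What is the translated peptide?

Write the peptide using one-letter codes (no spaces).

start AUG at pos 0
pos 0: AUG -> M; peptide=M
pos 3: UCU -> S; peptide=MS
pos 6: UGG -> W; peptide=MSW
pos 9: UCU -> S; peptide=MSWS
pos 12: CGG -> R; peptide=MSWSR
pos 15: CCG -> P; peptide=MSWSRP
pos 18: AGG -> R; peptide=MSWSRPR
pos 21: GGU -> G; peptide=MSWSRPRG
pos 24: GGC -> G; peptide=MSWSRPRGG
pos 27: CGU -> R; peptide=MSWSRPRGGR
pos 30: UAG -> STOP

Answer: MSWSRPRGGR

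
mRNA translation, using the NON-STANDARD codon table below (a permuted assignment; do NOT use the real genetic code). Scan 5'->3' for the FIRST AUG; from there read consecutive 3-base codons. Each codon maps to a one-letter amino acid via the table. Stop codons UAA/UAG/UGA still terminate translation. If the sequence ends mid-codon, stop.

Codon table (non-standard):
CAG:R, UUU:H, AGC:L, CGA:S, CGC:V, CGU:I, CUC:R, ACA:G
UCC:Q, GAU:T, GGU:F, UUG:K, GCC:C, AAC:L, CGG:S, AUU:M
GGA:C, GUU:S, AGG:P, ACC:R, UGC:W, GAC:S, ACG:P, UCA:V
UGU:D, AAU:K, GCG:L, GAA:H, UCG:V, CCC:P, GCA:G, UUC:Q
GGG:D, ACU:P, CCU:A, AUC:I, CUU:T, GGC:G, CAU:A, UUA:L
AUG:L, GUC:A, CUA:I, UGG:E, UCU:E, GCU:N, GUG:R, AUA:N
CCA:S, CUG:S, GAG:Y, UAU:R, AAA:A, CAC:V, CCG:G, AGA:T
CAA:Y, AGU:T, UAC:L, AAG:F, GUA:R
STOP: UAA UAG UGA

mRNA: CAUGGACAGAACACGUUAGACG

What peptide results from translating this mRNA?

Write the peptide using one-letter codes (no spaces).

start AUG at pos 1
pos 1: AUG -> L; peptide=L
pos 4: GAC -> S; peptide=LS
pos 7: AGA -> T; peptide=LST
pos 10: ACA -> G; peptide=LSTG
pos 13: CGU -> I; peptide=LSTGI
pos 16: UAG -> STOP

Answer: LSTGI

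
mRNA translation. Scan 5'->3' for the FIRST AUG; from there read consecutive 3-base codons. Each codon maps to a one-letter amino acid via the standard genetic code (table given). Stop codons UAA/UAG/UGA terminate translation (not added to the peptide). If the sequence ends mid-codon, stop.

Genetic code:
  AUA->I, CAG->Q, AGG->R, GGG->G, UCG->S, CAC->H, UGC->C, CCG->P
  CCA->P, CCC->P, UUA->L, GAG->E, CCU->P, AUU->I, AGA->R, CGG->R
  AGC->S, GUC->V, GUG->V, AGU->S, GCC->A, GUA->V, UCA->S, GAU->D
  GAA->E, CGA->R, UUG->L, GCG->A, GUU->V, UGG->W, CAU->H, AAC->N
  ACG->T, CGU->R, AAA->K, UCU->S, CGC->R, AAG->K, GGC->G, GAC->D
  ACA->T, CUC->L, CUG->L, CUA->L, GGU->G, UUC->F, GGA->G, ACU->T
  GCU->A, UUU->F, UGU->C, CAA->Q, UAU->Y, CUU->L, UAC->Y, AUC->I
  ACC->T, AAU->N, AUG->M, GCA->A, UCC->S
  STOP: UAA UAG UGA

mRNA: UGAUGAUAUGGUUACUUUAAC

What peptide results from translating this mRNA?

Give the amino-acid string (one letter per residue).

start AUG at pos 2
pos 2: AUG -> M; peptide=M
pos 5: AUA -> I; peptide=MI
pos 8: UGG -> W; peptide=MIW
pos 11: UUA -> L; peptide=MIWL
pos 14: CUU -> L; peptide=MIWLL
pos 17: UAA -> STOP

Answer: MIWLL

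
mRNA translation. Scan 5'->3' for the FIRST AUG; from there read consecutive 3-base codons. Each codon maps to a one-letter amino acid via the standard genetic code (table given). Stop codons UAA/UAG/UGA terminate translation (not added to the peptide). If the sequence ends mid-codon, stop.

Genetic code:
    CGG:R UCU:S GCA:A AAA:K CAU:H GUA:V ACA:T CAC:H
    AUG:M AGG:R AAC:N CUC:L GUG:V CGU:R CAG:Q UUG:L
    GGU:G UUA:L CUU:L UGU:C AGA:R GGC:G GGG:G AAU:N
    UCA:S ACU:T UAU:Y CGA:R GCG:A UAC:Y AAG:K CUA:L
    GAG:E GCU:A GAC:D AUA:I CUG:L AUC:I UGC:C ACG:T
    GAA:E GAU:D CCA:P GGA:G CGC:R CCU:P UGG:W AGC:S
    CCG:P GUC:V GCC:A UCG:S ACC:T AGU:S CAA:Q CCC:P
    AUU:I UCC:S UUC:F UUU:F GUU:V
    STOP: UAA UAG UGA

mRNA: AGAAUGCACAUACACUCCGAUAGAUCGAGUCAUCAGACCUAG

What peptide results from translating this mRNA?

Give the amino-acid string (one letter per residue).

start AUG at pos 3
pos 3: AUG -> M; peptide=M
pos 6: CAC -> H; peptide=MH
pos 9: AUA -> I; peptide=MHI
pos 12: CAC -> H; peptide=MHIH
pos 15: UCC -> S; peptide=MHIHS
pos 18: GAU -> D; peptide=MHIHSD
pos 21: AGA -> R; peptide=MHIHSDR
pos 24: UCG -> S; peptide=MHIHSDRS
pos 27: AGU -> S; peptide=MHIHSDRSS
pos 30: CAU -> H; peptide=MHIHSDRSSH
pos 33: CAG -> Q; peptide=MHIHSDRSSHQ
pos 36: ACC -> T; peptide=MHIHSDRSSHQT
pos 39: UAG -> STOP

Answer: MHIHSDRSSHQT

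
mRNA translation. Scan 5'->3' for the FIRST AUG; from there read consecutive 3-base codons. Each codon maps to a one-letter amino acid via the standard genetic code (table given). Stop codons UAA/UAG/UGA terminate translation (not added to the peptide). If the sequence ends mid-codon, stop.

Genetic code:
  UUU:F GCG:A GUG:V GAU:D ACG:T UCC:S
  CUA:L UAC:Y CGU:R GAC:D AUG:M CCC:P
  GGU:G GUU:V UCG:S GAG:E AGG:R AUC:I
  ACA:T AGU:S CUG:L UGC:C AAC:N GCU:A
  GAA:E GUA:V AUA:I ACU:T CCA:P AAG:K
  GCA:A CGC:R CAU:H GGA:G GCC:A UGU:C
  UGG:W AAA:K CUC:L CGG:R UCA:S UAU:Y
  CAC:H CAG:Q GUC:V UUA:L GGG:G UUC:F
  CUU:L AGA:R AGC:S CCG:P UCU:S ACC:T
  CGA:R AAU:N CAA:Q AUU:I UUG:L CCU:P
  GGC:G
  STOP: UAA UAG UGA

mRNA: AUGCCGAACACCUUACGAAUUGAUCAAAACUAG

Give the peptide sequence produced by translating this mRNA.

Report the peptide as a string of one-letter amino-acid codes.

Answer: MPNTLRIDQN

Derivation:
start AUG at pos 0
pos 0: AUG -> M; peptide=M
pos 3: CCG -> P; peptide=MP
pos 6: AAC -> N; peptide=MPN
pos 9: ACC -> T; peptide=MPNT
pos 12: UUA -> L; peptide=MPNTL
pos 15: CGA -> R; peptide=MPNTLR
pos 18: AUU -> I; peptide=MPNTLRI
pos 21: GAU -> D; peptide=MPNTLRID
pos 24: CAA -> Q; peptide=MPNTLRIDQ
pos 27: AAC -> N; peptide=MPNTLRIDQN
pos 30: UAG -> STOP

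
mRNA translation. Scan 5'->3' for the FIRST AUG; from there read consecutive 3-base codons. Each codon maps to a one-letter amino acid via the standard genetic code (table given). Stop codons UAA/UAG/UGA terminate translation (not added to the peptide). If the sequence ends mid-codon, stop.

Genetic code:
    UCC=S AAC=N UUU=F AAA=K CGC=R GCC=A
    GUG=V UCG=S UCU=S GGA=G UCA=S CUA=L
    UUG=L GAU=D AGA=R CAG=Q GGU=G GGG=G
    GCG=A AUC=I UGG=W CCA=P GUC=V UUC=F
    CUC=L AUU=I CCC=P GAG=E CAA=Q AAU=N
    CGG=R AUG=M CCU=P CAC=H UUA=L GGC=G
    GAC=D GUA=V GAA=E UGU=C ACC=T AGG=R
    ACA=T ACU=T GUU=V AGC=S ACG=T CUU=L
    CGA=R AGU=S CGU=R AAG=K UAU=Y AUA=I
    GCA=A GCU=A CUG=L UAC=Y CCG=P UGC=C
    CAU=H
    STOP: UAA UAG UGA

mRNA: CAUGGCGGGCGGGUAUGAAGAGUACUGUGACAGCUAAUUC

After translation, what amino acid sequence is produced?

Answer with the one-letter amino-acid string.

start AUG at pos 1
pos 1: AUG -> M; peptide=M
pos 4: GCG -> A; peptide=MA
pos 7: GGC -> G; peptide=MAG
pos 10: GGG -> G; peptide=MAGG
pos 13: UAU -> Y; peptide=MAGGY
pos 16: GAA -> E; peptide=MAGGYE
pos 19: GAG -> E; peptide=MAGGYEE
pos 22: UAC -> Y; peptide=MAGGYEEY
pos 25: UGU -> C; peptide=MAGGYEEYC
pos 28: GAC -> D; peptide=MAGGYEEYCD
pos 31: AGC -> S; peptide=MAGGYEEYCDS
pos 34: UAA -> STOP

Answer: MAGGYEEYCDS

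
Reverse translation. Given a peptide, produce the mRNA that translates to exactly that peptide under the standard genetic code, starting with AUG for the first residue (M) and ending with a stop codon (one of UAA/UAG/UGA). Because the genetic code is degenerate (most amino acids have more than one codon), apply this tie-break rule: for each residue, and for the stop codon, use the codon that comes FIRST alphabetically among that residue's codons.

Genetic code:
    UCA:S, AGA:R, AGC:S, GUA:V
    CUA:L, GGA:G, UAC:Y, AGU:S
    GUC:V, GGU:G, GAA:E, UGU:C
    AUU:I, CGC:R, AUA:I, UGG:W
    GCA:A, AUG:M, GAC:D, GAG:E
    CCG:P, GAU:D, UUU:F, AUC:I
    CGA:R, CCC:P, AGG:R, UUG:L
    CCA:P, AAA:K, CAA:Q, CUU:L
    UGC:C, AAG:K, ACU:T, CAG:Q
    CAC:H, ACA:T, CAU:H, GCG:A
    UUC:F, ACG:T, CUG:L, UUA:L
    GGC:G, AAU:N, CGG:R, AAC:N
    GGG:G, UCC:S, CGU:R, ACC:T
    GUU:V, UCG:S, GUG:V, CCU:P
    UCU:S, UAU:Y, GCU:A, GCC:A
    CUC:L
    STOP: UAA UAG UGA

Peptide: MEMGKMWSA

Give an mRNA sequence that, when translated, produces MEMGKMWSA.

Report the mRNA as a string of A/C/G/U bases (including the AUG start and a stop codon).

residue 1: M -> AUG (start codon)
residue 2: E codons sorted = GAA,GAG -> pick first = GAA
residue 3: M -> AUG (only codon)
residue 4: G codons sorted = GGA,GGC,GGG,GGU -> pick first = GGA
residue 5: K codons sorted = AAA,AAG -> pick first = AAA
residue 6: M -> AUG (only codon)
residue 7: W -> UGG (only codon)
residue 8: S codons sorted = AGC,AGU,UCA,UCC,UCG,UCU -> pick first = AGC
residue 9: A codons sorted = GCA,GCC,GCG,GCU -> pick first = GCA
terminator: stop codons sorted = UAA,UAG,UGA -> pick first = UAA

Answer: mRNA: AUGGAAAUGGGAAAAAUGUGGAGCGCAUAA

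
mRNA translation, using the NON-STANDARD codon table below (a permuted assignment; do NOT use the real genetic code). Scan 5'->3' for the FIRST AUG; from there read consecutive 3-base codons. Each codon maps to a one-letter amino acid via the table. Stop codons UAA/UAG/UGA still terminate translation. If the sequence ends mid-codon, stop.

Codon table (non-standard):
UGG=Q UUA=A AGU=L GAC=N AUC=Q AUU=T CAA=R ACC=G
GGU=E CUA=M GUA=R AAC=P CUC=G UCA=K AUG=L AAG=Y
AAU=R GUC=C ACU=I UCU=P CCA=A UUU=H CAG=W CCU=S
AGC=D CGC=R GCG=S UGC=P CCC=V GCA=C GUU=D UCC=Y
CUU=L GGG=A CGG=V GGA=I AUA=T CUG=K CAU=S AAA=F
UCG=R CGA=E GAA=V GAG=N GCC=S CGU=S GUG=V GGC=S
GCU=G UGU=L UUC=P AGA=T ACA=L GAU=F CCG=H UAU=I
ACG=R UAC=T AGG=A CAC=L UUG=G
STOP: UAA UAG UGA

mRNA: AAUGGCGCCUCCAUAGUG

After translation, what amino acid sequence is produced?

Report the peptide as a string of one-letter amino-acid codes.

start AUG at pos 1
pos 1: AUG -> L; peptide=L
pos 4: GCG -> S; peptide=LS
pos 7: CCU -> S; peptide=LSS
pos 10: CCA -> A; peptide=LSSA
pos 13: UAG -> STOP

Answer: LSSA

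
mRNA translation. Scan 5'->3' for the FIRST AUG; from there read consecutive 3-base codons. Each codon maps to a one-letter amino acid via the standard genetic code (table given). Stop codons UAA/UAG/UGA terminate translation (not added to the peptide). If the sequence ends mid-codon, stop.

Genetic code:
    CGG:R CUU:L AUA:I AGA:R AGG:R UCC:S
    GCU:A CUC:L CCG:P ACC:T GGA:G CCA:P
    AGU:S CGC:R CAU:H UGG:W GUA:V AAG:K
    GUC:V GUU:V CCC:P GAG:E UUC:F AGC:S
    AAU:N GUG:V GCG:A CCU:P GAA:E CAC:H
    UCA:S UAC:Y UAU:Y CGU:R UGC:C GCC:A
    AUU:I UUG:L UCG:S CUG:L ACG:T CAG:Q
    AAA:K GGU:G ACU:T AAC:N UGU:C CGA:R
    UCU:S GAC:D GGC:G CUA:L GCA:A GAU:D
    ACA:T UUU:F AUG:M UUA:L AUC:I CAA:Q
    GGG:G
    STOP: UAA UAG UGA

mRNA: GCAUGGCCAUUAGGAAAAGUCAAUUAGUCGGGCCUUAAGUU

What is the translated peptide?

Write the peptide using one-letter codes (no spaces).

Answer: MAIRKSQLVGP

Derivation:
start AUG at pos 2
pos 2: AUG -> M; peptide=M
pos 5: GCC -> A; peptide=MA
pos 8: AUU -> I; peptide=MAI
pos 11: AGG -> R; peptide=MAIR
pos 14: AAA -> K; peptide=MAIRK
pos 17: AGU -> S; peptide=MAIRKS
pos 20: CAA -> Q; peptide=MAIRKSQ
pos 23: UUA -> L; peptide=MAIRKSQL
pos 26: GUC -> V; peptide=MAIRKSQLV
pos 29: GGG -> G; peptide=MAIRKSQLVG
pos 32: CCU -> P; peptide=MAIRKSQLVGP
pos 35: UAA -> STOP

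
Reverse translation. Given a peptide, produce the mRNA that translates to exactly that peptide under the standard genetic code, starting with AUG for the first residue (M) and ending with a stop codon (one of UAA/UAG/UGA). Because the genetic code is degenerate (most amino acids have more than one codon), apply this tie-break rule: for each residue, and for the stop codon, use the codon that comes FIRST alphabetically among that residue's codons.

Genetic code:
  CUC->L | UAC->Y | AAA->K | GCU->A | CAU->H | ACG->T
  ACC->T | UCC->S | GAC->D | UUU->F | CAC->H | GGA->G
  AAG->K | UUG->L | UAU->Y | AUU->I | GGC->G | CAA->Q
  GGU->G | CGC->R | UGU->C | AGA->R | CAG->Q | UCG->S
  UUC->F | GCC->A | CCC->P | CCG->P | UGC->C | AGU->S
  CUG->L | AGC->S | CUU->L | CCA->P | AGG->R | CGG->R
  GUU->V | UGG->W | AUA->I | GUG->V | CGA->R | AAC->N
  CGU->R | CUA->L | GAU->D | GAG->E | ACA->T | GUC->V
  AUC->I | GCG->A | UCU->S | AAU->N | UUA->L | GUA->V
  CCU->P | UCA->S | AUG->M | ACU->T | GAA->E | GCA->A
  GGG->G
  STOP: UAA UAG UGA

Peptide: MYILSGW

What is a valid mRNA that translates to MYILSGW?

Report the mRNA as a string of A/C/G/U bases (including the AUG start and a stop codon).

Answer: mRNA: AUGUACAUACUAAGCGGAUGGUAA

Derivation:
residue 1: M -> AUG (start codon)
residue 2: Y codons sorted = UAC,UAU -> pick first = UAC
residue 3: I codons sorted = AUA,AUC,AUU -> pick first = AUA
residue 4: L codons sorted = CUA,CUC,CUG,CUU,UUA,UUG -> pick first = CUA
residue 5: S codons sorted = AGC,AGU,UCA,UCC,UCG,UCU -> pick first = AGC
residue 6: G codons sorted = GGA,GGC,GGG,GGU -> pick first = GGA
residue 7: W -> UGG (only codon)
terminator: stop codons sorted = UAA,UAG,UGA -> pick first = UAA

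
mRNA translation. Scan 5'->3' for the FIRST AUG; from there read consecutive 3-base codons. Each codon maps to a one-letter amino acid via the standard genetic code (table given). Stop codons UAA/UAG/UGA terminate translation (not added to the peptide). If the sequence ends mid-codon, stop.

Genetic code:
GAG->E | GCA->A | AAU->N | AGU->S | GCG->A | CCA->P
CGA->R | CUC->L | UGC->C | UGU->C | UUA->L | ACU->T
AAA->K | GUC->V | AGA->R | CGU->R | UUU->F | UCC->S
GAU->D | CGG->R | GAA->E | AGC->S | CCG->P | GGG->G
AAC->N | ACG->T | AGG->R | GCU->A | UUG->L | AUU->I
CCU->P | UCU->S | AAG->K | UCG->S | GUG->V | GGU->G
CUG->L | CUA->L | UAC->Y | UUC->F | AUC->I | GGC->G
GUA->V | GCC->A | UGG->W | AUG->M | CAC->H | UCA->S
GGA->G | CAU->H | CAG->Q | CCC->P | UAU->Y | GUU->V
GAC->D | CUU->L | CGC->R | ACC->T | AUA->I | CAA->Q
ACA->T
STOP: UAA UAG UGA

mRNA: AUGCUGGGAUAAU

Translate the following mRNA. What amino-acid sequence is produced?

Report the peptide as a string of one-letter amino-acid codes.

start AUG at pos 0
pos 0: AUG -> M; peptide=M
pos 3: CUG -> L; peptide=ML
pos 6: GGA -> G; peptide=MLG
pos 9: UAA -> STOP

Answer: MLG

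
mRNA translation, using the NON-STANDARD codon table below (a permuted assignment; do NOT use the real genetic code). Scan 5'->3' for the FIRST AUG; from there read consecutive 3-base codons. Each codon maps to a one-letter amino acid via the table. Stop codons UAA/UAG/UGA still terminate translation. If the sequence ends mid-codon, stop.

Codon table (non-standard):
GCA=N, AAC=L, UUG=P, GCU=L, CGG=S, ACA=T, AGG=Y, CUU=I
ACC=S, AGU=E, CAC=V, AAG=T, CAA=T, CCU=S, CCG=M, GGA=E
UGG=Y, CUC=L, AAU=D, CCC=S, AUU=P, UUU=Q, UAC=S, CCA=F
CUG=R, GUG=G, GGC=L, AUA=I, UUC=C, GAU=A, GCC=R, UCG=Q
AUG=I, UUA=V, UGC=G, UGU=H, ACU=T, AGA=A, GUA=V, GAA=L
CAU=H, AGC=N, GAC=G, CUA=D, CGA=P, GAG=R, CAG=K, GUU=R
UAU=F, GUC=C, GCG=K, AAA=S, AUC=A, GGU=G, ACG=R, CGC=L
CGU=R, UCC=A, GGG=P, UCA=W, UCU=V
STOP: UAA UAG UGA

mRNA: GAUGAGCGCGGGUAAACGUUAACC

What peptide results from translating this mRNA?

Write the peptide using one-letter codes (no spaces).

Answer: INKGSR

Derivation:
start AUG at pos 1
pos 1: AUG -> I; peptide=I
pos 4: AGC -> N; peptide=IN
pos 7: GCG -> K; peptide=INK
pos 10: GGU -> G; peptide=INKG
pos 13: AAA -> S; peptide=INKGS
pos 16: CGU -> R; peptide=INKGSR
pos 19: UAA -> STOP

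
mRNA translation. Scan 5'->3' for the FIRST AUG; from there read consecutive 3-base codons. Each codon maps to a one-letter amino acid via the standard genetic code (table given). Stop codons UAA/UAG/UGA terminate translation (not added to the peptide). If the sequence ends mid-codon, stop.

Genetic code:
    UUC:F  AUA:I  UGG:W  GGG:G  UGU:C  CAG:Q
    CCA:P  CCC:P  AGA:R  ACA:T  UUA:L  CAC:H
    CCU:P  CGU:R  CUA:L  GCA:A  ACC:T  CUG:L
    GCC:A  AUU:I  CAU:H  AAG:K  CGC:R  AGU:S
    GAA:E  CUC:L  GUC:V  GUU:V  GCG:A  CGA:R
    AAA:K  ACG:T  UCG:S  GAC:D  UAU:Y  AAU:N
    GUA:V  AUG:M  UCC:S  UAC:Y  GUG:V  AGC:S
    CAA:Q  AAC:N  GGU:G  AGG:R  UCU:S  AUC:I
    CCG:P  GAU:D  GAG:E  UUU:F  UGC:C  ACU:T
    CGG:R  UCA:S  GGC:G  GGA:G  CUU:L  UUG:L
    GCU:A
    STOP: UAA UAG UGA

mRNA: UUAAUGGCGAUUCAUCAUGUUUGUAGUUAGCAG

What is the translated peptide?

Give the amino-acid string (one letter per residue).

Answer: MAIHHVCS

Derivation:
start AUG at pos 3
pos 3: AUG -> M; peptide=M
pos 6: GCG -> A; peptide=MA
pos 9: AUU -> I; peptide=MAI
pos 12: CAU -> H; peptide=MAIH
pos 15: CAU -> H; peptide=MAIHH
pos 18: GUU -> V; peptide=MAIHHV
pos 21: UGU -> C; peptide=MAIHHVC
pos 24: AGU -> S; peptide=MAIHHVCS
pos 27: UAG -> STOP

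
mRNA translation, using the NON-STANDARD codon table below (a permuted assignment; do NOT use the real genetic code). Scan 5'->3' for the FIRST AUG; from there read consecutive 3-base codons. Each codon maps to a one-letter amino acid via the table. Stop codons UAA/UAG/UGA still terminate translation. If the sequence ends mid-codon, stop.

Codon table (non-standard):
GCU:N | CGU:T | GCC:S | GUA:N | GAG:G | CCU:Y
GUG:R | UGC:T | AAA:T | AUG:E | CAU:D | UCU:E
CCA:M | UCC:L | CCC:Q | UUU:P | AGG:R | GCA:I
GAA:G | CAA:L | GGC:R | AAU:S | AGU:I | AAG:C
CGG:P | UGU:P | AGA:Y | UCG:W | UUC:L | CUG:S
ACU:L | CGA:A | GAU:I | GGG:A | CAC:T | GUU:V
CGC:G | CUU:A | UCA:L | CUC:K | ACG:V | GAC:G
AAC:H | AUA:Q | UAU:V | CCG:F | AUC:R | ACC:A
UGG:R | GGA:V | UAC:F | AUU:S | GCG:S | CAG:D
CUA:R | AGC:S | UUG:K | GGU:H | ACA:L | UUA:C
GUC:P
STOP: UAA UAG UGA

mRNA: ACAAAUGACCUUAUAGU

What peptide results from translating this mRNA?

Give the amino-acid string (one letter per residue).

Answer: EAC

Derivation:
start AUG at pos 4
pos 4: AUG -> E; peptide=E
pos 7: ACC -> A; peptide=EA
pos 10: UUA -> C; peptide=EAC
pos 13: UAG -> STOP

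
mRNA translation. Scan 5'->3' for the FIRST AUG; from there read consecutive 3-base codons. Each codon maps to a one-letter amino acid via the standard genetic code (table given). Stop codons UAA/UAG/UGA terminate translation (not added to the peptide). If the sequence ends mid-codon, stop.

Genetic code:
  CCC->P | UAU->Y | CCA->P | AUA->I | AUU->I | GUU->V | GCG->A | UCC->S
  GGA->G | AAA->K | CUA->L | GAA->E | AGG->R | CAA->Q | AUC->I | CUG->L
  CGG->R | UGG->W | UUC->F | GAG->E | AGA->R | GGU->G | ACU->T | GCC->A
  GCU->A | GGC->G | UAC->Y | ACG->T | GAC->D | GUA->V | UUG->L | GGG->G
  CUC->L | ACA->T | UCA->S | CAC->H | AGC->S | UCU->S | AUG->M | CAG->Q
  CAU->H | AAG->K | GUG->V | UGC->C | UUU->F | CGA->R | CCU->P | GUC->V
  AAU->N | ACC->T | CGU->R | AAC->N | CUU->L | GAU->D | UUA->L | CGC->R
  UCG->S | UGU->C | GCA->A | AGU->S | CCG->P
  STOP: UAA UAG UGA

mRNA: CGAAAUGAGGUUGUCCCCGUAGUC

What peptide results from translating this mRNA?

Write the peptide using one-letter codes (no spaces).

Answer: MRLSP

Derivation:
start AUG at pos 4
pos 4: AUG -> M; peptide=M
pos 7: AGG -> R; peptide=MR
pos 10: UUG -> L; peptide=MRL
pos 13: UCC -> S; peptide=MRLS
pos 16: CCG -> P; peptide=MRLSP
pos 19: UAG -> STOP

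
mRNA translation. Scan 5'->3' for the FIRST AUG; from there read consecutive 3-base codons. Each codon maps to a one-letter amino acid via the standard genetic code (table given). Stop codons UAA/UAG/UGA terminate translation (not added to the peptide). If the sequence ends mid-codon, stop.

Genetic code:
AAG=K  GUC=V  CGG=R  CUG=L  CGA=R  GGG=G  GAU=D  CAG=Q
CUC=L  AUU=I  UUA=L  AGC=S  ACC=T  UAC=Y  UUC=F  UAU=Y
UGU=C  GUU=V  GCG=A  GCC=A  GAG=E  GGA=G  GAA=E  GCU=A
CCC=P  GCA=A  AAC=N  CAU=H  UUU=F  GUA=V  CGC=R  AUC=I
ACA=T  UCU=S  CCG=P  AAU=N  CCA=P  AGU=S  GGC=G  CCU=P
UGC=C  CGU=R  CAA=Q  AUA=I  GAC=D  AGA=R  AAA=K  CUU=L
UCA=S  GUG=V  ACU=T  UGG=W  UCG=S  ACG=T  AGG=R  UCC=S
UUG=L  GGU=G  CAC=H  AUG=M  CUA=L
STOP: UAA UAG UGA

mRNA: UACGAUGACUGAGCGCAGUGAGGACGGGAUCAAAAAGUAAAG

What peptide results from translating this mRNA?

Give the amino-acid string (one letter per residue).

start AUG at pos 4
pos 4: AUG -> M; peptide=M
pos 7: ACU -> T; peptide=MT
pos 10: GAG -> E; peptide=MTE
pos 13: CGC -> R; peptide=MTER
pos 16: AGU -> S; peptide=MTERS
pos 19: GAG -> E; peptide=MTERSE
pos 22: GAC -> D; peptide=MTERSED
pos 25: GGG -> G; peptide=MTERSEDG
pos 28: AUC -> I; peptide=MTERSEDGI
pos 31: AAA -> K; peptide=MTERSEDGIK
pos 34: AAG -> K; peptide=MTERSEDGIKK
pos 37: UAA -> STOP

Answer: MTERSEDGIKK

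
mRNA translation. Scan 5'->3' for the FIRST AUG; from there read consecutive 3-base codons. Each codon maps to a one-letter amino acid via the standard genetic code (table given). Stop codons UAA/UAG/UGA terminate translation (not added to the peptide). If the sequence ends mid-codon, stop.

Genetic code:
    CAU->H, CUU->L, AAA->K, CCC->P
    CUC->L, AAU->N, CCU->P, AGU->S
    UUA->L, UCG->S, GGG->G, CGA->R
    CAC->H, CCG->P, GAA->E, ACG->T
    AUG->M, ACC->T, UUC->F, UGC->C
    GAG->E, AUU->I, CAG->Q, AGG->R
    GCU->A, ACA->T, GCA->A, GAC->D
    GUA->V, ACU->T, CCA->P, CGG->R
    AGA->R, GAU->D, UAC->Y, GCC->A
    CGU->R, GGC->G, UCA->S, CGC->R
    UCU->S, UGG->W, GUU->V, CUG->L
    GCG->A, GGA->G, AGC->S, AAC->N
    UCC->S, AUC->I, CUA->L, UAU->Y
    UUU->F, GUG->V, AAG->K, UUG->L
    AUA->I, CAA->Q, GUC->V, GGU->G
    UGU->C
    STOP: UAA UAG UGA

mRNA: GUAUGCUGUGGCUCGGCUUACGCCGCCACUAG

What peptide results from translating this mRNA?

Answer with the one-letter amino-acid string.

start AUG at pos 2
pos 2: AUG -> M; peptide=M
pos 5: CUG -> L; peptide=ML
pos 8: UGG -> W; peptide=MLW
pos 11: CUC -> L; peptide=MLWL
pos 14: GGC -> G; peptide=MLWLG
pos 17: UUA -> L; peptide=MLWLGL
pos 20: CGC -> R; peptide=MLWLGLR
pos 23: CGC -> R; peptide=MLWLGLRR
pos 26: CAC -> H; peptide=MLWLGLRRH
pos 29: UAG -> STOP

Answer: MLWLGLRRH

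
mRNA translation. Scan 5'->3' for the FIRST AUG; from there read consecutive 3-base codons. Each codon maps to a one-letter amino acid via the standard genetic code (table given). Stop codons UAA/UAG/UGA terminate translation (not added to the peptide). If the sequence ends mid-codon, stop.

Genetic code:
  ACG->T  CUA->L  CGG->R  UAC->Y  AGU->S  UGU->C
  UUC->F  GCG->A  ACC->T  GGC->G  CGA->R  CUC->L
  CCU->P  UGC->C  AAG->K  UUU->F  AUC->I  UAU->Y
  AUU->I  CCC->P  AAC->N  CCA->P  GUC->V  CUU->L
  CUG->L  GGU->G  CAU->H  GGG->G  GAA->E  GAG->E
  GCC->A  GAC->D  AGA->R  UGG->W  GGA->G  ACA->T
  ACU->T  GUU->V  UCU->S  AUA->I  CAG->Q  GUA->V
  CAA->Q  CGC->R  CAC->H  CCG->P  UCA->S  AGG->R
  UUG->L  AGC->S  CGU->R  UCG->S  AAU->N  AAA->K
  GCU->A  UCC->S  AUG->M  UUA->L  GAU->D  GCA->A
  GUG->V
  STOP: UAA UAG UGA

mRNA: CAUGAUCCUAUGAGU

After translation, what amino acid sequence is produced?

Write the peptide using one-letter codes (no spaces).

start AUG at pos 1
pos 1: AUG -> M; peptide=M
pos 4: AUC -> I; peptide=MI
pos 7: CUA -> L; peptide=MIL
pos 10: UGA -> STOP

Answer: MIL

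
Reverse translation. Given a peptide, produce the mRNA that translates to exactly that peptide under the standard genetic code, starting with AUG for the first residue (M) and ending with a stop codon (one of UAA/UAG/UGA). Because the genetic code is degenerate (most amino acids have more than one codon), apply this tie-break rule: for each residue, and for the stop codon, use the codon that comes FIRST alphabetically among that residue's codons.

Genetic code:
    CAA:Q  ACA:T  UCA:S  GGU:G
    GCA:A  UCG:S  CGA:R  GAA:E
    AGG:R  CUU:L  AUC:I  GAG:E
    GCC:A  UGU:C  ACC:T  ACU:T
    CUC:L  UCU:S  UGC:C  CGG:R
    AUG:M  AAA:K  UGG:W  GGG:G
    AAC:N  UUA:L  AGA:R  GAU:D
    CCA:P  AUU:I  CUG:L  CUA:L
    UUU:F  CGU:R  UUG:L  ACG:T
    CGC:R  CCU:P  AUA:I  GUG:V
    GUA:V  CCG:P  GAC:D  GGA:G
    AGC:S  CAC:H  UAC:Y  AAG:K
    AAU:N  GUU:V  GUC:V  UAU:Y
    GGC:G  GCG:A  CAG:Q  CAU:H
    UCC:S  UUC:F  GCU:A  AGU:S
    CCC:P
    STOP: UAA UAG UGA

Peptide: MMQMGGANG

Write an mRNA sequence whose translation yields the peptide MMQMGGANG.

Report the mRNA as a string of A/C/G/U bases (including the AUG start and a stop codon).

Answer: mRNA: AUGAUGCAAAUGGGAGGAGCAAACGGAUAA

Derivation:
residue 1: M -> AUG (start codon)
residue 2: M -> AUG (only codon)
residue 3: Q codons sorted = CAA,CAG -> pick first = CAA
residue 4: M -> AUG (only codon)
residue 5: G codons sorted = GGA,GGC,GGG,GGU -> pick first = GGA
residue 6: G codons sorted = GGA,GGC,GGG,GGU -> pick first = GGA
residue 7: A codons sorted = GCA,GCC,GCG,GCU -> pick first = GCA
residue 8: N codons sorted = AAC,AAU -> pick first = AAC
residue 9: G codons sorted = GGA,GGC,GGG,GGU -> pick first = GGA
terminator: stop codons sorted = UAA,UAG,UGA -> pick first = UAA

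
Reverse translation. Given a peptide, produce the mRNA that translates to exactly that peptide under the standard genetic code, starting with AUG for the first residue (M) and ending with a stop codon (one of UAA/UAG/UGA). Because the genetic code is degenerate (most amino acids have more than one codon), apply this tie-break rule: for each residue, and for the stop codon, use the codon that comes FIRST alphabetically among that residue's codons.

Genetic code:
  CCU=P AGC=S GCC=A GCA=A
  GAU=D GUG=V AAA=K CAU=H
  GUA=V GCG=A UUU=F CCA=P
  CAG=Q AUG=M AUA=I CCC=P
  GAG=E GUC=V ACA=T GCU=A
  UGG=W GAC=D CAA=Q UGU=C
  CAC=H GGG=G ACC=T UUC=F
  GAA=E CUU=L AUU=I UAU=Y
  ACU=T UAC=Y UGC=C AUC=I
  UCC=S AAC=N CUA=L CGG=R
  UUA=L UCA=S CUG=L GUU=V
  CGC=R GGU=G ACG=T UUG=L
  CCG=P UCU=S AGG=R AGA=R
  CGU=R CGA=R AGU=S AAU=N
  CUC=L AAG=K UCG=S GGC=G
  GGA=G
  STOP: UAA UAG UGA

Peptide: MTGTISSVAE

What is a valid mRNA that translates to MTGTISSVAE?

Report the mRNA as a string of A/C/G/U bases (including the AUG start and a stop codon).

Answer: mRNA: AUGACAGGAACAAUAAGCAGCGUAGCAGAAUAA

Derivation:
residue 1: M -> AUG (start codon)
residue 2: T codons sorted = ACA,ACC,ACG,ACU -> pick first = ACA
residue 3: G codons sorted = GGA,GGC,GGG,GGU -> pick first = GGA
residue 4: T codons sorted = ACA,ACC,ACG,ACU -> pick first = ACA
residue 5: I codons sorted = AUA,AUC,AUU -> pick first = AUA
residue 6: S codons sorted = AGC,AGU,UCA,UCC,UCG,UCU -> pick first = AGC
residue 7: S codons sorted = AGC,AGU,UCA,UCC,UCG,UCU -> pick first = AGC
residue 8: V codons sorted = GUA,GUC,GUG,GUU -> pick first = GUA
residue 9: A codons sorted = GCA,GCC,GCG,GCU -> pick first = GCA
residue 10: E codons sorted = GAA,GAG -> pick first = GAA
terminator: stop codons sorted = UAA,UAG,UGA -> pick first = UAA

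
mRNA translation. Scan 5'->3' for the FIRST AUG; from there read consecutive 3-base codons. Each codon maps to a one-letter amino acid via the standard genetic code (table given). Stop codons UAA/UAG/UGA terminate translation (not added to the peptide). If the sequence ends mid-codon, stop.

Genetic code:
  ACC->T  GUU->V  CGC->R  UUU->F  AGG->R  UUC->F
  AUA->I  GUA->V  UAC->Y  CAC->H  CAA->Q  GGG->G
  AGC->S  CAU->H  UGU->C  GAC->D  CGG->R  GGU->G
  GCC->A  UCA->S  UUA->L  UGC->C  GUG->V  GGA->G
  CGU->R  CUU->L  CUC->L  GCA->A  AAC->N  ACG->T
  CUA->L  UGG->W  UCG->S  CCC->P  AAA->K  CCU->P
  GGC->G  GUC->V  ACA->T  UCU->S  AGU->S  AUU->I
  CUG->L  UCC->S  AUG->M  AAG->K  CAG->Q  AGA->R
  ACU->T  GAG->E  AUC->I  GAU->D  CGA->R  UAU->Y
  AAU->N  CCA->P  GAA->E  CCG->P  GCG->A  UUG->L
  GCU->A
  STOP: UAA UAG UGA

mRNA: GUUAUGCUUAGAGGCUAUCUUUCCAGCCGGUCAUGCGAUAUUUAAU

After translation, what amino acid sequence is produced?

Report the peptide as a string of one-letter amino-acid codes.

Answer: MLRGYLSSRSCDI

Derivation:
start AUG at pos 3
pos 3: AUG -> M; peptide=M
pos 6: CUU -> L; peptide=ML
pos 9: AGA -> R; peptide=MLR
pos 12: GGC -> G; peptide=MLRG
pos 15: UAU -> Y; peptide=MLRGY
pos 18: CUU -> L; peptide=MLRGYL
pos 21: UCC -> S; peptide=MLRGYLS
pos 24: AGC -> S; peptide=MLRGYLSS
pos 27: CGG -> R; peptide=MLRGYLSSR
pos 30: UCA -> S; peptide=MLRGYLSSRS
pos 33: UGC -> C; peptide=MLRGYLSSRSC
pos 36: GAU -> D; peptide=MLRGYLSSRSCD
pos 39: AUU -> I; peptide=MLRGYLSSRSCDI
pos 42: UAA -> STOP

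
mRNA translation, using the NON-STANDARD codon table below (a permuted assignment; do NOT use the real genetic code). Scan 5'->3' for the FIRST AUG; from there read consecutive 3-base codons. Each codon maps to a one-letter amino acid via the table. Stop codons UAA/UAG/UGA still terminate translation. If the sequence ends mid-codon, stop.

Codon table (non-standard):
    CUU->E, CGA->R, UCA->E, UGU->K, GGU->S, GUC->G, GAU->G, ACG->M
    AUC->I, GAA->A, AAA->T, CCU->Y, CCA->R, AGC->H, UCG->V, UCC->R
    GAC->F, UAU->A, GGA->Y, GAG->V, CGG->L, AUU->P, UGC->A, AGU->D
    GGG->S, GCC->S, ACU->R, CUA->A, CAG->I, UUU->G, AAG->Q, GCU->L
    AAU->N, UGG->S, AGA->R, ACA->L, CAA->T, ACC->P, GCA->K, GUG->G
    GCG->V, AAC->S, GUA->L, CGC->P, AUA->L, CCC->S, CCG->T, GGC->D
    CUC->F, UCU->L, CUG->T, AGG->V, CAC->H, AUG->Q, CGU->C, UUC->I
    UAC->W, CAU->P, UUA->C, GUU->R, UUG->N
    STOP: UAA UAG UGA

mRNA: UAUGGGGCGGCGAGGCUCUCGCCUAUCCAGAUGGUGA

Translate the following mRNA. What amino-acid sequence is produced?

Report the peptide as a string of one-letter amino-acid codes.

Answer: QSLRDLPARRS

Derivation:
start AUG at pos 1
pos 1: AUG -> Q; peptide=Q
pos 4: GGG -> S; peptide=QS
pos 7: CGG -> L; peptide=QSL
pos 10: CGA -> R; peptide=QSLR
pos 13: GGC -> D; peptide=QSLRD
pos 16: UCU -> L; peptide=QSLRDL
pos 19: CGC -> P; peptide=QSLRDLP
pos 22: CUA -> A; peptide=QSLRDLPA
pos 25: UCC -> R; peptide=QSLRDLPAR
pos 28: AGA -> R; peptide=QSLRDLPARR
pos 31: UGG -> S; peptide=QSLRDLPARRS
pos 34: UGA -> STOP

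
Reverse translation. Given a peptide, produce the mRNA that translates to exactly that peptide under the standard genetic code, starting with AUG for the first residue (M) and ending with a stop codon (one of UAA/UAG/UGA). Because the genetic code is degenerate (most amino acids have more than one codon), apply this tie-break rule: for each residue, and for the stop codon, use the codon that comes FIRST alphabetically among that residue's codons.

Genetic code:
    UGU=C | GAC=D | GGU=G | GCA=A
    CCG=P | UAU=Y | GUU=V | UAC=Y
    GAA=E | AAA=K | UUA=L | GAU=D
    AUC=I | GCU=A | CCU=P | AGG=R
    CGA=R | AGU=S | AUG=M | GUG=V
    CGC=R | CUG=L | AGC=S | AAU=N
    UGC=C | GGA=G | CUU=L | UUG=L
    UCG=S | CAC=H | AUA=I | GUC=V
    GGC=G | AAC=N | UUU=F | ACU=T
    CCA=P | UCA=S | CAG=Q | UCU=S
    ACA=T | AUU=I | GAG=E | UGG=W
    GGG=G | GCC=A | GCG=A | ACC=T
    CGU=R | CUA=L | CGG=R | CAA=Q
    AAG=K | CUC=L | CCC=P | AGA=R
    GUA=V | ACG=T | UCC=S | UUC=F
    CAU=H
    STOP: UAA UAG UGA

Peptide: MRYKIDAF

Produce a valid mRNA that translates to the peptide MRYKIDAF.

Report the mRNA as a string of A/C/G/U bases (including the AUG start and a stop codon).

Answer: mRNA: AUGAGAUACAAAAUAGACGCAUUCUAA

Derivation:
residue 1: M -> AUG (start codon)
residue 2: R codons sorted = AGA,AGG,CGA,CGC,CGG,CGU -> pick first = AGA
residue 3: Y codons sorted = UAC,UAU -> pick first = UAC
residue 4: K codons sorted = AAA,AAG -> pick first = AAA
residue 5: I codons sorted = AUA,AUC,AUU -> pick first = AUA
residue 6: D codons sorted = GAC,GAU -> pick first = GAC
residue 7: A codons sorted = GCA,GCC,GCG,GCU -> pick first = GCA
residue 8: F codons sorted = UUC,UUU -> pick first = UUC
terminator: stop codons sorted = UAA,UAG,UGA -> pick first = UAA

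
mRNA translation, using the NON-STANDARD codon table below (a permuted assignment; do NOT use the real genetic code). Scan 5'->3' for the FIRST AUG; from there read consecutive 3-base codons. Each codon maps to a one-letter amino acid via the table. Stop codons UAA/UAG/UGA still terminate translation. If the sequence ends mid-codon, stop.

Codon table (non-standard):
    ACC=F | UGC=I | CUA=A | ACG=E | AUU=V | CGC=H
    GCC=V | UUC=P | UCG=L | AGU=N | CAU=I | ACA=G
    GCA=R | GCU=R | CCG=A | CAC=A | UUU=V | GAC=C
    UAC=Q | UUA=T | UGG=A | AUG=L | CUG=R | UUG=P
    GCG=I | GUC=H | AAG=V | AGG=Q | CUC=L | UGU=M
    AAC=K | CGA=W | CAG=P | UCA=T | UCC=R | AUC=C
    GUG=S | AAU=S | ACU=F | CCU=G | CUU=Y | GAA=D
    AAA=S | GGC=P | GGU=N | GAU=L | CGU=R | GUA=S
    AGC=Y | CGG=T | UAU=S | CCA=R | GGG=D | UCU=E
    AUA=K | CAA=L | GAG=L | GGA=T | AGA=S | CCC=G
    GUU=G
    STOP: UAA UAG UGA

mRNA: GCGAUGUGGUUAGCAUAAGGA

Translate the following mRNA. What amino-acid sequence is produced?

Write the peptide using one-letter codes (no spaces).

Answer: LATR

Derivation:
start AUG at pos 3
pos 3: AUG -> L; peptide=L
pos 6: UGG -> A; peptide=LA
pos 9: UUA -> T; peptide=LAT
pos 12: GCA -> R; peptide=LATR
pos 15: UAA -> STOP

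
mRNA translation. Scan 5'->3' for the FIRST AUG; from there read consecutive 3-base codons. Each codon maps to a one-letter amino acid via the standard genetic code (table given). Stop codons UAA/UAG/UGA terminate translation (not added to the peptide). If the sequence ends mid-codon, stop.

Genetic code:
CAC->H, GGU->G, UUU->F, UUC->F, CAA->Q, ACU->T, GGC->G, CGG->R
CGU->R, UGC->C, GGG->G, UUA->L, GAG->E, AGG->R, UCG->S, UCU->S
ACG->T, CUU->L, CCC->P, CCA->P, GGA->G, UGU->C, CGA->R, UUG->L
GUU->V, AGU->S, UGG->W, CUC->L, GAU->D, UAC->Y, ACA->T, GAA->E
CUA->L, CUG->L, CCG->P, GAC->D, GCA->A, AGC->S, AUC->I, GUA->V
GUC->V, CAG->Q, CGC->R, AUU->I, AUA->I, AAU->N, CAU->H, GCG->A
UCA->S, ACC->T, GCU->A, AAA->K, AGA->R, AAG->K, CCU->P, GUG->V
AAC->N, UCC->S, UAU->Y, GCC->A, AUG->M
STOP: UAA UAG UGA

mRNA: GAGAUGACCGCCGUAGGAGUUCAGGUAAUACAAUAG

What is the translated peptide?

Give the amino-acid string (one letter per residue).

Answer: MTAVGVQVIQ

Derivation:
start AUG at pos 3
pos 3: AUG -> M; peptide=M
pos 6: ACC -> T; peptide=MT
pos 9: GCC -> A; peptide=MTA
pos 12: GUA -> V; peptide=MTAV
pos 15: GGA -> G; peptide=MTAVG
pos 18: GUU -> V; peptide=MTAVGV
pos 21: CAG -> Q; peptide=MTAVGVQ
pos 24: GUA -> V; peptide=MTAVGVQV
pos 27: AUA -> I; peptide=MTAVGVQVI
pos 30: CAA -> Q; peptide=MTAVGVQVIQ
pos 33: UAG -> STOP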